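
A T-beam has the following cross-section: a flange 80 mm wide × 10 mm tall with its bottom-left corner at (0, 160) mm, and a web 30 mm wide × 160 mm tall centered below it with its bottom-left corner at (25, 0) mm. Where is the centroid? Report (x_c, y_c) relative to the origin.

x_c = 40.00 mm, y_c = 92.14 mm

web: A = 30 × 160 = 4800.00, centroid at (40.00, 80.00).
flange: A = 80 × 10 = 800.00, centroid at (40.00, 165.00).
ΣA = 5600.00 mm², ΣAx_c = 224000.00 mm³, ΣAy_c = 516000.00 mm³.
x_c = 224000.00/5600.00 = 40.00 mm; y_c = 516000.00/5600.00 = 92.14 mm.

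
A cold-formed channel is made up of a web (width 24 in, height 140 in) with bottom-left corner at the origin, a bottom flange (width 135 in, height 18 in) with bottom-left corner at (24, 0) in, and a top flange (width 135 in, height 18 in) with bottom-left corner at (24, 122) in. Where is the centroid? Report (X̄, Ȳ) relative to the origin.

X̄ = 59.00 in, Ȳ = 70.00 in

Part | A | x̄ᵢ | ȳᵢ | A·x̄ᵢ | A·ȳᵢ
web | 3360.00 | 12.00 | 70.00 | 40320.00 | 235200.00
bottom flange | 2430.00 | 91.50 | 9.00 | 222345.00 | 21870.00
top flange | 2430.00 | 91.50 | 131.00 | 222345.00 | 318330.00
Σ | 8220.00 |  |  | 485010.00 | 575400.00
X̄ = 485010.00 / 8220.00 = 59.00 in
Ȳ = 575400.00 / 8220.00 = 70.00 in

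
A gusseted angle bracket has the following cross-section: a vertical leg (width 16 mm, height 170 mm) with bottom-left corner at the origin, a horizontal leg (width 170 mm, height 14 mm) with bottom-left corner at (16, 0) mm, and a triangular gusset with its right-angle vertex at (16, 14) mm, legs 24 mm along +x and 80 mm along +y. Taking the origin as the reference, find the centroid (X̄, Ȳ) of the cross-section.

vertical leg: A = 16 × 170 = 2720.00, centroid at (8.00, 85.00).
horizontal leg: A = 170 × 14 = 2380.00, centroid at (101.00, 7.00).
gusset: A = ½·24·80 = 960.00, centroid at (24.00, 40.67).
ΣA = 6060.00 mm², ΣAX̄ = 285180.00 mm³, ΣAȲ = 286900.00 mm³.
X̄ = 285180.00/6060.00 = 47.06 mm; Ȳ = 286900.00/6060.00 = 47.34 mm.

X̄ = 47.06 mm, Ȳ = 47.34 mm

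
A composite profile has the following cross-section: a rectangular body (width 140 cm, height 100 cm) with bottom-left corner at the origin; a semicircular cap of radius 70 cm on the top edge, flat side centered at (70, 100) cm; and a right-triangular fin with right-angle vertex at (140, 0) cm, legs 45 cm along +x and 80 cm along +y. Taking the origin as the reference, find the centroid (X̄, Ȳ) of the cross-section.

Part | A | x̄ᵢ | ȳᵢ | A·x̄ᵢ | A·ȳᵢ
rectangular body | 14000.00 | 70.00 | 50.00 | 980000.00 | 700000.00
semicircular top | 7696.90 | 70.00 | 129.71 | 538783.14 | 998356.87
triangular fin | 1800.00 | 155.00 | 26.67 | 279000.00 | 48000.00
Σ | 23496.90 |  |  | 1797783.14 | 1746356.87
X̄ = 1797783.14 / 23496.90 = 76.51 cm
Ȳ = 1746356.87 / 23496.90 = 74.32 cm

X̄ = 76.51 cm, Ȳ = 74.32 cm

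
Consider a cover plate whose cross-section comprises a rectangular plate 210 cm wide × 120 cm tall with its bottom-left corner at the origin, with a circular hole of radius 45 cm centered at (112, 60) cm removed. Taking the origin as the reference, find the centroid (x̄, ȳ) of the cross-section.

plate: A = 210 × 120 = 25200.00, centroid at (105.00, 60.00).
hole: A = −π·45² = -6361.73, centroid at (112.00, 60.00).
ΣA = 18838.27 cm²
ΣAx̄ = (25200.00)(105.00) + (-6361.73)(112.00) = 1933486.79 cm³
ΣAȳ = (25200.00)(60.00) + (-6361.73)(60.00) = 1130296.49 cm³
x̄ = 1933486.79 / 18838.27 = 102.64 cm
ȳ = 1130296.49 / 18838.27 = 60.00 cm

x̄ = 102.64 cm, ȳ = 60.00 cm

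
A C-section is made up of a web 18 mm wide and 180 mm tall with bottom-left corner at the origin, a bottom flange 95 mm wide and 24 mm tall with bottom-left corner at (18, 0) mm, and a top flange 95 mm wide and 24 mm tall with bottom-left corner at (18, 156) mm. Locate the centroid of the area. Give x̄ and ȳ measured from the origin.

x̄ = 42.03 mm, ȳ = 90.00 mm

Part | A | x̄ᵢ | ȳᵢ | A·x̄ᵢ | A·ȳᵢ
web | 3240.00 | 9.00 | 90.00 | 29160.00 | 291600.00
bottom flange | 2280.00 | 65.50 | 12.00 | 149340.00 | 27360.00
top flange | 2280.00 | 65.50 | 168.00 | 149340.00 | 383040.00
Σ | 7800.00 |  |  | 327840.00 | 702000.00
x̄ = 327840.00 / 7800.00 = 42.03 mm
ȳ = 702000.00 / 7800.00 = 90.00 mm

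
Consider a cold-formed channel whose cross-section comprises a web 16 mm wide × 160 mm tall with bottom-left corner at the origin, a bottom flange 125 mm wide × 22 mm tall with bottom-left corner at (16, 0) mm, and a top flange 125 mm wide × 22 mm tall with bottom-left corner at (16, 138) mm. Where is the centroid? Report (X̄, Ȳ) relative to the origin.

web: A = 16 × 160 = 2560.00, centroid at (8.00, 80.00).
bottom flange: A = 125 × 22 = 2750.00, centroid at (78.50, 11.00).
top flange: A = 125 × 22 = 2750.00, centroid at (78.50, 149.00).
ΣA = 8060.00 mm², ΣAX̄ = 452230.00 mm³, ΣAȲ = 644800.00 mm³.
X̄ = 452230.00/8060.00 = 56.11 mm; Ȳ = 644800.00/8060.00 = 80.00 mm.

X̄ = 56.11 mm, Ȳ = 80.00 mm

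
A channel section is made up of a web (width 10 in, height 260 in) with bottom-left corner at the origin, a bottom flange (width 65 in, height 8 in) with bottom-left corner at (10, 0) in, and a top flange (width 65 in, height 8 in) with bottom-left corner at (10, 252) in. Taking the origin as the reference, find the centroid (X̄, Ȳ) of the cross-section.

X̄ = 15.71 in, Ȳ = 130.00 in

web: A = 10 × 260 = 2600.00, centroid at (5.00, 130.00).
bottom flange: A = 65 × 8 = 520.00, centroid at (42.50, 4.00).
top flange: A = 65 × 8 = 520.00, centroid at (42.50, 256.00).
ΣA = 3640.00 in²
ΣAX̄ = (2600.00)(5.00) + (520.00)(42.50) + (520.00)(42.50) = 57200.00 in³
ΣAȲ = (2600.00)(130.00) + (520.00)(4.00) + (520.00)(256.00) = 473200.00 in³
X̄ = 57200.00 / 3640.00 = 15.71 in
Ȳ = 473200.00 / 3640.00 = 130.00 in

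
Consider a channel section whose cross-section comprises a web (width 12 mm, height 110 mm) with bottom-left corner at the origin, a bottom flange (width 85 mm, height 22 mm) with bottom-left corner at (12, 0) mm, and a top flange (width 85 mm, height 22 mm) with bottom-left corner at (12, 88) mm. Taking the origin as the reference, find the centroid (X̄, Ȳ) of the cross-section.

web: A = 12 × 110 = 1320.00, centroid at (6.00, 55.00).
bottom flange: A = 85 × 22 = 1870.00, centroid at (54.50, 11.00).
top flange: A = 85 × 22 = 1870.00, centroid at (54.50, 99.00).
ΣA = 5060.00 mm², ΣAX̄ = 211750.00 mm³, ΣAȲ = 278300.00 mm³.
X̄ = 211750.00/5060.00 = 41.85 mm; Ȳ = 278300.00/5060.00 = 55.00 mm.

X̄ = 41.85 mm, Ȳ = 55.00 mm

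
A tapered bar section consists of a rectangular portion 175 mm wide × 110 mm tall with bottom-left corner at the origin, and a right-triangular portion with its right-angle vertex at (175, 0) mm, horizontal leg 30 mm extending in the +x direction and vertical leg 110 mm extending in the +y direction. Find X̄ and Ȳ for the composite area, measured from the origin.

rectangular portion: A = 175 × 110 = 19250.00, centroid at (87.50, 55.00).
triangular portion: A = ½·30·110 = 1650.00, centroid at (185.00, 36.67).
ΣA = 20900.00 mm², ΣAX̄ = 1989625.00 mm³, ΣAȲ = 1119250.00 mm³.
X̄ = 1989625.00/20900.00 = 95.20 mm; Ȳ = 1119250.00/20900.00 = 53.55 mm.

X̄ = 95.20 mm, Ȳ = 53.55 mm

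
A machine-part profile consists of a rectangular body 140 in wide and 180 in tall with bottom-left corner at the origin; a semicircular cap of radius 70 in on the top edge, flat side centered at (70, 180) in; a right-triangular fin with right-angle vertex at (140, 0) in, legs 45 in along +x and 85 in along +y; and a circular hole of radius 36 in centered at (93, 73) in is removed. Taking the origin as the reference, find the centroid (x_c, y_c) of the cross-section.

rectangular body: A = 140 × 180 = 25200.00, centroid at (70.00, 90.00).
semicircular top: A = ½π·70² = 7696.90, centroid at (70.00, 209.71).
triangular fin: A = ½·45·85 = 1912.50, centroid at (155.00, 28.33).
hole: A = −π·36² = -4071.50, centroid at (93.00, 73.00).
ΣA = 30737.90 in²
ΣAx_c = (25200.00)(70.00) + (7696.90)(70.00) + (1912.50)(155.00) + (-4071.50)(93.00) = 2220570.76 in³
ΣAy_c = (25200.00)(90.00) + (7696.90)(209.71) + (1912.50)(28.33) + (-4071.50)(73.00) = 3639076.73 in³
x_c = 2220570.76 / 30737.90 = 72.24 in
y_c = 3639076.73 / 30737.90 = 118.39 in

x_c = 72.24 in, y_c = 118.39 in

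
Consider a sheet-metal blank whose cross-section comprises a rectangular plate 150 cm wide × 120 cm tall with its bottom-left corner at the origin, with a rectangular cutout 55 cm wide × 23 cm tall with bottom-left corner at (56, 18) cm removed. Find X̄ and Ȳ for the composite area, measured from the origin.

X̄ = 74.36 cm, Ȳ = 62.31 cm

Part | A | x̄ᵢ | ȳᵢ | A·x̄ᵢ | A·ȳᵢ
plate | 18000.00 | 75.00 | 60.00 | 1350000.00 | 1080000.00
hole | -1265.00 | 83.50 | 29.50 | -105627.50 | -37317.50
Σ | 16735.00 |  |  | 1244372.50 | 1042682.50
X̄ = 1244372.50 / 16735.00 = 74.36 cm
Ȳ = 1042682.50 / 16735.00 = 62.31 cm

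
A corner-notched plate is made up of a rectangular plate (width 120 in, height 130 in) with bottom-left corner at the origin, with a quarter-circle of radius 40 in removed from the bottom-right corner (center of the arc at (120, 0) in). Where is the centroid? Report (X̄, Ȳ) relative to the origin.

X̄ = 56.23 in, Ȳ = 69.21 in

plate: A = 120 × 130 = 15600.00, centroid at (60.00, 65.00).
removed quarter-circle: A = −¼π·40² = -1256.64, centroid at (103.02, 16.98).
ΣA = 14343.36 in², ΣAX̄ = 806536.89 in³, ΣAȲ = 992666.67 in³.
X̄ = 806536.89/14343.36 = 56.23 in; Ȳ = 992666.67/14343.36 = 69.21 in.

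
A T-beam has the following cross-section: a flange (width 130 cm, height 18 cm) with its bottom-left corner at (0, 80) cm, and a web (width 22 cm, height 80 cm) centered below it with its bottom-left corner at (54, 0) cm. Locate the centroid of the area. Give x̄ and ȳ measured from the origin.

x̄ = 65.00 cm, ȳ = 67.97 cm

Part | A | x̄ᵢ | ȳᵢ | A·x̄ᵢ | A·ȳᵢ
web | 1760.00 | 65.00 | 40.00 | 114400.00 | 70400.00
flange | 2340.00 | 65.00 | 89.00 | 152100.00 | 208260.00
Σ | 4100.00 |  |  | 266500.00 | 278660.00
x̄ = 266500.00 / 4100.00 = 65.00 cm
ȳ = 278660.00 / 4100.00 = 67.97 cm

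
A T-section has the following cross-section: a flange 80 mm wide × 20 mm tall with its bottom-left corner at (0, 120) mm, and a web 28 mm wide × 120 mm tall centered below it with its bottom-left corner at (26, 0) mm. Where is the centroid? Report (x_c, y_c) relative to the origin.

x_c = 40.00 mm, y_c = 82.58 mm

web: A = 28 × 120 = 3360.00, centroid at (40.00, 60.00).
flange: A = 80 × 20 = 1600.00, centroid at (40.00, 130.00).
ΣA = 4960.00 mm²
ΣAx_c = (3360.00)(40.00) + (1600.00)(40.00) = 198400.00 mm³
ΣAy_c = (3360.00)(60.00) + (1600.00)(130.00) = 409600.00 mm³
x_c = 198400.00 / 4960.00 = 40.00 mm
y_c = 409600.00 / 4960.00 = 82.58 mm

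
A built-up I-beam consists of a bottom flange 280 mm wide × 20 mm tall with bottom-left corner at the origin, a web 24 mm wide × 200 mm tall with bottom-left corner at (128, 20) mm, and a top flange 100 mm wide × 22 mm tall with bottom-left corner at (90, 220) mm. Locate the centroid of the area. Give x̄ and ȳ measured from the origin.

Part | A | x̄ᵢ | ȳᵢ | A·x̄ᵢ | A·ȳᵢ
bottom flange | 5600.00 | 140.00 | 10.00 | 784000.00 | 56000.00
web | 4800.00 | 140.00 | 120.00 | 672000.00 | 576000.00
top flange | 2200.00 | 140.00 | 231.00 | 308000.00 | 508200.00
Σ | 12600.00 |  |  | 1764000.00 | 1140200.00
x̄ = 1764000.00 / 12600.00 = 140.00 mm
ȳ = 1140200.00 / 12600.00 = 90.49 mm

x̄ = 140.00 mm, ȳ = 90.49 mm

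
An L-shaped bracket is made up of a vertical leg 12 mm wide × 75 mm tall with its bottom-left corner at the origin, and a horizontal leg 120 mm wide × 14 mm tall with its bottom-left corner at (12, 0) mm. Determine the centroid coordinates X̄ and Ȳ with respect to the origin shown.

vertical leg: A = 12 × 75 = 900.00, centroid at (6.00, 37.50).
horizontal leg: A = 120 × 14 = 1680.00, centroid at (72.00, 7.00).
ΣA = 2580.00 mm²
ΣAX̄ = (900.00)(6.00) + (1680.00)(72.00) = 126360.00 mm³
ΣAȲ = (900.00)(37.50) + (1680.00)(7.00) = 45510.00 mm³
X̄ = 126360.00 / 2580.00 = 48.98 mm
Ȳ = 45510.00 / 2580.00 = 17.64 mm

X̄ = 48.98 mm, Ȳ = 17.64 mm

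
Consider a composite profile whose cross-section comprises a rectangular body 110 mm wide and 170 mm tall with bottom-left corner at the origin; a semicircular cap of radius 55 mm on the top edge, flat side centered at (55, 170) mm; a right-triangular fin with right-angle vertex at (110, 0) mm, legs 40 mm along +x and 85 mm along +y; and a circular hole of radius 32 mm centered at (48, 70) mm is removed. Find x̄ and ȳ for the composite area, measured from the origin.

x̄ = 61.32 mm, ȳ = 106.28 mm

rectangular body: A = 110 × 170 = 18700.00, centroid at (55.00, 85.00).
semicircular top: A = ½π·55² = 4751.66, centroid at (55.00, 193.34).
triangular fin: A = ½·40·85 = 1700.00, centroid at (123.33, 28.33).
hole: A = −π·32² = -3216.99, centroid at (48.00, 70.00).
ΣA = 21934.67 mm²
ΣAx̄ = (18700.00)(55.00) + (4751.66)(55.00) + (1700.00)(123.33) + (-3216.99)(48.00) = 1345092.34 mm³
ΣAȳ = (18700.00)(85.00) + (4751.66)(193.34) + (1700.00)(28.33) + (-3216.99)(70.00) = 2331175.98 mm³
x̄ = 1345092.34 / 21934.67 = 61.32 mm
ȳ = 2331175.98 / 21934.67 = 106.28 mm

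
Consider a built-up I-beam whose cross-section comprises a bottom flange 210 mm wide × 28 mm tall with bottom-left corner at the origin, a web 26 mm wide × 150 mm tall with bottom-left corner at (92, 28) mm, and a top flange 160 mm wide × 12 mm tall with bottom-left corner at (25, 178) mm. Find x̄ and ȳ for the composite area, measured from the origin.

Part | A | x̄ᵢ | ȳᵢ | A·x̄ᵢ | A·ȳᵢ
bottom flange | 5880.00 | 105.00 | 14.00 | 617400.00 | 82320.00
web | 3900.00 | 105.00 | 103.00 | 409500.00 | 401700.00
top flange | 1920.00 | 105.00 | 184.00 | 201600.00 | 353280.00
Σ | 11700.00 |  |  | 1228500.00 | 837300.00
x̄ = 1228500.00 / 11700.00 = 105.00 mm
ȳ = 837300.00 / 11700.00 = 71.56 mm

x̄ = 105.00 mm, ȳ = 71.56 mm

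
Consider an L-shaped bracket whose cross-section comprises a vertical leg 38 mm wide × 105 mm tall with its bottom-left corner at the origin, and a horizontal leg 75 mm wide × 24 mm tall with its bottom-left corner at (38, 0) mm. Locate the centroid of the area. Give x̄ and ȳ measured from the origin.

Part | A | x̄ᵢ | ȳᵢ | A·x̄ᵢ | A·ȳᵢ
vertical leg | 3990.00 | 19.00 | 52.50 | 75810.00 | 209475.00
horizontal leg | 1800.00 | 75.50 | 12.00 | 135900.00 | 21600.00
Σ | 5790.00 |  |  | 211710.00 | 231075.00
x̄ = 211710.00 / 5790.00 = 36.56 mm
ȳ = 231075.00 / 5790.00 = 39.91 mm

x̄ = 36.56 mm, ȳ = 39.91 mm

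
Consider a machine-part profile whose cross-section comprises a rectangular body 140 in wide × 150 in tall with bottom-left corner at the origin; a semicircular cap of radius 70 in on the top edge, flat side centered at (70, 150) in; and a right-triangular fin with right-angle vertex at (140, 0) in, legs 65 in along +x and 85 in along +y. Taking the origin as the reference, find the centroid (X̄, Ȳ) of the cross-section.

Part | A | x̄ᵢ | ȳᵢ | A·x̄ᵢ | A·ȳᵢ
rectangular body | 21000.00 | 70.00 | 75.00 | 1470000.00 | 1575000.00
semicircular top | 7696.90 | 70.00 | 179.71 | 538783.14 | 1383201.97
triangular fin | 2762.50 | 161.67 | 28.33 | 446604.17 | 78270.83
Σ | 31459.40 |  |  | 2455387.31 | 3036472.80
X̄ = 2455387.31 / 31459.40 = 78.05 in
Ȳ = 3036472.80 / 31459.40 = 96.52 in

X̄ = 78.05 in, Ȳ = 96.52 in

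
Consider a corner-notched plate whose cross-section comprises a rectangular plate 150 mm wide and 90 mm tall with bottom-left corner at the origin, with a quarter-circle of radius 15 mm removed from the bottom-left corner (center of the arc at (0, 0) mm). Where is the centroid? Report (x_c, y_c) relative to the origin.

x_c = 75.91 mm, y_c = 45.51 mm

plate: A = 150 × 90 = 13500.00, centroid at (75.00, 45.00).
removed quarter-circle: A = −¼π·15² = -176.71, centroid at (6.37, 6.37).
ΣA = 13323.29 mm²
ΣAx_c = (13500.00)(75.00) + (-176.71)(6.37) = 1011375.00 mm³
ΣAy_c = (13500.00)(45.00) + (-176.71)(6.37) = 606375.00 mm³
x_c = 1011375.00 / 13323.29 = 75.91 mm
y_c = 606375.00 / 13323.29 = 45.51 mm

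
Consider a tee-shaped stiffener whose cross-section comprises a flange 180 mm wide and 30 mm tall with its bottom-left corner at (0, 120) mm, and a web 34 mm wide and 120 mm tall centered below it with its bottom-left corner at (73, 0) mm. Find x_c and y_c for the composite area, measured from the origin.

x_c = 90.00 mm, y_c = 102.72 mm

web: A = 34 × 120 = 4080.00, centroid at (90.00, 60.00).
flange: A = 180 × 30 = 5400.00, centroid at (90.00, 135.00).
ΣA = 9480.00 mm², ΣAx_c = 853200.00 mm³, ΣAy_c = 973800.00 mm³.
x_c = 853200.00/9480.00 = 90.00 mm; y_c = 973800.00/9480.00 = 102.72 mm.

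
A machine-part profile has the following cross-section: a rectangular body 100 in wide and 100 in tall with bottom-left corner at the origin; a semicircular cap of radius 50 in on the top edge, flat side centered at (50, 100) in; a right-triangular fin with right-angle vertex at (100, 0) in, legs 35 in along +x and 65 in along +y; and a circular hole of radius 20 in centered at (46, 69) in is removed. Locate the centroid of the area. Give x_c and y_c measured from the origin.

Part | A | x̄ᵢ | ȳᵢ | A·x̄ᵢ | A·ȳᵢ
rectangular body | 10000.00 | 50.00 | 50.00 | 500000.00 | 500000.00
semicircular top | 3926.99 | 50.00 | 121.22 | 196349.54 | 476032.42
triangular fin | 1137.50 | 111.67 | 21.67 | 127020.83 | 24645.83
hole | -1256.64 | 46.00 | 69.00 | -57805.30 | -86707.96
Σ | 13807.85 |  |  | 765565.07 | 913970.29
x_c = 765565.07 / 13807.85 = 55.44 in
y_c = 913970.29 / 13807.85 = 66.19 in

x_c = 55.44 in, y_c = 66.19 in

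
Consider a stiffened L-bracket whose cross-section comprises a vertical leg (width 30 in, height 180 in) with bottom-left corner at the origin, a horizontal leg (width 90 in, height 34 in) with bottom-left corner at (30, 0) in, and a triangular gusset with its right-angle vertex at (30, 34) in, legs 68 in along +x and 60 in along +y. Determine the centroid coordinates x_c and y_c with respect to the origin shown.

vertical leg: A = 30 × 180 = 5400.00, centroid at (15.00, 90.00).
horizontal leg: A = 90 × 34 = 3060.00, centroid at (75.00, 17.00).
gusset: A = ½·68·60 = 2040.00, centroid at (52.67, 54.00).
ΣA = 10500.00 in², ΣAx_c = 417940.00 in³, ΣAy_c = 648180.00 in³.
x_c = 417940.00/10500.00 = 39.80 in; y_c = 648180.00/10500.00 = 61.73 in.

x_c = 39.80 in, y_c = 61.73 in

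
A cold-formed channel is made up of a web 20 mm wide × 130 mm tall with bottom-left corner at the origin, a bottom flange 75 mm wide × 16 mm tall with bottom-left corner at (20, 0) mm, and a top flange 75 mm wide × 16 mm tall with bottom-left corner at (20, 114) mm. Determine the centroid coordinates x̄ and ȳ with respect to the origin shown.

Part | A | x̄ᵢ | ȳᵢ | A·x̄ᵢ | A·ȳᵢ
web | 2600.00 | 10.00 | 65.00 | 26000.00 | 169000.00
bottom flange | 1200.00 | 57.50 | 8.00 | 69000.00 | 9600.00
top flange | 1200.00 | 57.50 | 122.00 | 69000.00 | 146400.00
Σ | 5000.00 |  |  | 164000.00 | 325000.00
x̄ = 164000.00 / 5000.00 = 32.80 mm
ȳ = 325000.00 / 5000.00 = 65.00 mm

x̄ = 32.80 mm, ȳ = 65.00 mm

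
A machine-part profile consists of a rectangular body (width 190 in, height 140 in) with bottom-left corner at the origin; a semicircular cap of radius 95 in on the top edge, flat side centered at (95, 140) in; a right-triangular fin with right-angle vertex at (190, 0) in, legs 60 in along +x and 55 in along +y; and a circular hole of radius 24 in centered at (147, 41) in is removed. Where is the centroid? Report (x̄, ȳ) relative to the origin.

x̄ = 97.36 in, ȳ = 107.70 in

Part | A | x̄ᵢ | ȳᵢ | A·x̄ᵢ | A·ȳᵢ
rectangular body | 26600.00 | 95.00 | 70.00 | 2527000.00 | 1862000.00
semicircular top | 14176.44 | 95.00 | 180.32 | 1346761.50 | 2556284.49
triangular fin | 1650.00 | 210.00 | 18.33 | 346500.00 | 30250.00
hole | -1809.56 | 147.00 | 41.00 | -266004.93 | -74191.85
Σ | 40616.88 |  |  | 3954256.57 | 4374342.64
x̄ = 3954256.57 / 40616.88 = 97.36 in
ȳ = 4374342.64 / 40616.88 = 107.70 in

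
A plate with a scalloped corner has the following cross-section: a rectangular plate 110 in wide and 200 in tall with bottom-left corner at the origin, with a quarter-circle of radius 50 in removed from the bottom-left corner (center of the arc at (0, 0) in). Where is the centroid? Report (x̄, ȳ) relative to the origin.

x̄ = 58.31 in, ȳ = 107.72 in

Part | A | x̄ᵢ | ȳᵢ | A·x̄ᵢ | A·ȳᵢ
plate | 22000.00 | 55.00 | 100.00 | 1210000.00 | 2200000.00
removed quarter-circle | -1963.50 | 21.22 | 21.22 | -41666.67 | -41666.67
Σ | 20036.50 |  |  | 1168333.33 | 2158333.33
x̄ = 1168333.33 / 20036.50 = 58.31 in
ȳ = 2158333.33 / 20036.50 = 107.72 in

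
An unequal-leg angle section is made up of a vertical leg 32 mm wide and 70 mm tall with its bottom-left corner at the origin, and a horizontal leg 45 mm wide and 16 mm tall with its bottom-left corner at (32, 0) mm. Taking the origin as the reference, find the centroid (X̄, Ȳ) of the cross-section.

Part | A | x̄ᵢ | ȳᵢ | A·x̄ᵢ | A·ȳᵢ
vertical leg | 2240.00 | 16.00 | 35.00 | 35840.00 | 78400.00
horizontal leg | 720.00 | 54.50 | 8.00 | 39240.00 | 5760.00
Σ | 2960.00 |  |  | 75080.00 | 84160.00
X̄ = 75080.00 / 2960.00 = 25.36 mm
Ȳ = 84160.00 / 2960.00 = 28.43 mm

X̄ = 25.36 mm, Ȳ = 28.43 mm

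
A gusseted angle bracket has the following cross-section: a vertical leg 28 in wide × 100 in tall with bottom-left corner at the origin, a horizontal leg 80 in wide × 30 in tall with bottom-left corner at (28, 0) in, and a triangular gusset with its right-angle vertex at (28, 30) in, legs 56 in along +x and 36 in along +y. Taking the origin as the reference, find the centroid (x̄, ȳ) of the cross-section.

x̄ = 40.18 in, ȳ = 35.17 in

Part | A | x̄ᵢ | ȳᵢ | A·x̄ᵢ | A·ȳᵢ
vertical leg | 2800.00 | 14.00 | 50.00 | 39200.00 | 140000.00
horizontal leg | 2400.00 | 68.00 | 15.00 | 163200.00 | 36000.00
gusset | 1008.00 | 46.67 | 42.00 | 47040.00 | 42336.00
Σ | 6208.00 |  |  | 249440.00 | 218336.00
x̄ = 249440.00 / 6208.00 = 40.18 in
ȳ = 218336.00 / 6208.00 = 35.17 in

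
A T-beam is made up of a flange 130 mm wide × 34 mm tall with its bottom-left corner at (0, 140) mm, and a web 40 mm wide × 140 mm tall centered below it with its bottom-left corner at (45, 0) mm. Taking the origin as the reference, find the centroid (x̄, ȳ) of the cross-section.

x̄ = 65.00 mm, ȳ = 108.38 mm

web: A = 40 × 140 = 5600.00, centroid at (65.00, 70.00).
flange: A = 130 × 34 = 4420.00, centroid at (65.00, 157.00).
ΣA = 10020.00 mm², ΣAx̄ = 651300.00 mm³, ΣAȳ = 1085940.00 mm³.
x̄ = 651300.00/10020.00 = 65.00 mm; ȳ = 1085940.00/10020.00 = 108.38 mm.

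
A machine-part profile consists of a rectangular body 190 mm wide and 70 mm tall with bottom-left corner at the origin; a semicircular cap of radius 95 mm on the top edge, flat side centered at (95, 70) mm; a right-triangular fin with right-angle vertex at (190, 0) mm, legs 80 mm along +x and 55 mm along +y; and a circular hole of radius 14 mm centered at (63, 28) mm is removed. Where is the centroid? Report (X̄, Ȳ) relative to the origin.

rectangular body: A = 190 × 70 = 13300.00, centroid at (95.00, 35.00).
semicircular top: A = ½π·95² = 14176.44, centroid at (95.00, 110.32).
triangular fin: A = ½·80·55 = 2200.00, centroid at (216.67, 18.33).
hole: A = −π·14² = -615.75, centroid at (63.00, 28.00).
ΣA = 29060.68 mm²
ΣAX̄ = (13300.00)(95.00) + (14176.44)(95.00) + (2200.00)(216.67) + (-615.75)(63.00) = 3048135.78 mm³
ΣAȲ = (13300.00)(35.00) + (14176.44)(110.32) + (2200.00)(18.33) + (-615.75)(28.00) = 2052526.19 mm³
X̄ = 3048135.78 / 29060.68 = 104.89 mm
Ȳ = 2052526.19 / 29060.68 = 70.63 mm

X̄ = 104.89 mm, Ȳ = 70.63 mm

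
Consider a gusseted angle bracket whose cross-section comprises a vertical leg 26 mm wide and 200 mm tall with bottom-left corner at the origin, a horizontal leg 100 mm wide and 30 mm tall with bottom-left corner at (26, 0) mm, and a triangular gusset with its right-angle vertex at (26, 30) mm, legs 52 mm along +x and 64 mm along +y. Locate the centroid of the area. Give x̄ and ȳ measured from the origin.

x̄ = 37.28 mm, ȳ = 65.94 mm

vertical leg: A = 26 × 200 = 5200.00, centroid at (13.00, 100.00).
horizontal leg: A = 100 × 30 = 3000.00, centroid at (76.00, 15.00).
gusset: A = ½·52·64 = 1664.00, centroid at (43.33, 51.33).
ΣA = 9864.00 mm², ΣAx̄ = 367706.67 mm³, ΣAȳ = 650418.67 mm³.
x̄ = 367706.67/9864.00 = 37.28 mm; ȳ = 650418.67/9864.00 = 65.94 mm.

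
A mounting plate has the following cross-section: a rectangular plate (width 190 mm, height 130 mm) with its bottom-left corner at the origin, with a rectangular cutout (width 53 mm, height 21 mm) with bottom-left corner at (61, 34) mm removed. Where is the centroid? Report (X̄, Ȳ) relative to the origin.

Part | A | x̄ᵢ | ȳᵢ | A·x̄ᵢ | A·ȳᵢ
plate | 24700.00 | 95.00 | 65.00 | 2346500.00 | 1605500.00
hole | -1113.00 | 87.50 | 44.50 | -97387.50 | -49528.50
Σ | 23587.00 |  |  | 2249112.50 | 1555971.50
X̄ = 2249112.50 / 23587.00 = 95.35 mm
Ȳ = 1555971.50 / 23587.00 = 65.97 mm

X̄ = 95.35 mm, Ȳ = 65.97 mm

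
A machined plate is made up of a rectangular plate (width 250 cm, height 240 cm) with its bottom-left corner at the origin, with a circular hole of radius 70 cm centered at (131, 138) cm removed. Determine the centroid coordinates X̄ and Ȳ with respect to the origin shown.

plate: A = 250 × 240 = 60000.00, centroid at (125.00, 120.00).
hole: A = −π·70² = -15393.80, centroid at (131.00, 138.00).
ΣA = 44606.20 cm², ΣAX̄ = 5483411.68 cm³, ΣAȲ = 5075655.05 cm³.
X̄ = 5483411.68/44606.20 = 122.93 cm; Ȳ = 5075655.05/44606.20 = 113.79 cm.

X̄ = 122.93 cm, Ȳ = 113.79 cm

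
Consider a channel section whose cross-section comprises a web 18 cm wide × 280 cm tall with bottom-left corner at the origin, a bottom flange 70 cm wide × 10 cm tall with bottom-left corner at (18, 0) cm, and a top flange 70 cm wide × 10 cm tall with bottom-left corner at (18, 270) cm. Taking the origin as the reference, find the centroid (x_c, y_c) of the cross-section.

web: A = 18 × 280 = 5040.00, centroid at (9.00, 140.00).
bottom flange: A = 70 × 10 = 700.00, centroid at (53.00, 5.00).
top flange: A = 70 × 10 = 700.00, centroid at (53.00, 275.00).
ΣA = 6440.00 cm²
ΣAx_c = (5040.00)(9.00) + (700.00)(53.00) + (700.00)(53.00) = 119560.00 cm³
ΣAy_c = (5040.00)(140.00) + (700.00)(5.00) + (700.00)(275.00) = 901600.00 cm³
x_c = 119560.00 / 6440.00 = 18.57 cm
y_c = 901600.00 / 6440.00 = 140.00 cm

x_c = 18.57 cm, y_c = 140.00 cm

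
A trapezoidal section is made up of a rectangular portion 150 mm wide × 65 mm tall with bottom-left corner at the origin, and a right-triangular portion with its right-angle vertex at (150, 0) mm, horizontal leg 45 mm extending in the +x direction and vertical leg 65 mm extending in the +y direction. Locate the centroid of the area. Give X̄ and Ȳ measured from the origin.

rectangular portion: A = 150 × 65 = 9750.00, centroid at (75.00, 32.50).
triangular portion: A = ½·45·65 = 1462.50, centroid at (165.00, 21.67).
ΣA = 11212.50 mm²
ΣAX̄ = (9750.00)(75.00) + (1462.50)(165.00) = 972562.50 mm³
ΣAȲ = (9750.00)(32.50) + (1462.50)(21.67) = 348562.50 mm³
X̄ = 972562.50 / 11212.50 = 86.74 mm
Ȳ = 348562.50 / 11212.50 = 31.09 mm

X̄ = 86.74 mm, Ȳ = 31.09 mm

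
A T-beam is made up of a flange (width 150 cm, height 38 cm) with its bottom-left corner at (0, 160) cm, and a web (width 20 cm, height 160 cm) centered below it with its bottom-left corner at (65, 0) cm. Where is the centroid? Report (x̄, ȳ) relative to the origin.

Part | A | x̄ᵢ | ȳᵢ | A·x̄ᵢ | A·ȳᵢ
web | 3200.00 | 75.00 | 80.00 | 240000.00 | 256000.00
flange | 5700.00 | 75.00 | 179.00 | 427500.00 | 1020300.00
Σ | 8900.00 |  |  | 667500.00 | 1276300.00
x̄ = 667500.00 / 8900.00 = 75.00 cm
ȳ = 1276300.00 / 8900.00 = 143.40 cm

x̄ = 75.00 cm, ȳ = 143.40 cm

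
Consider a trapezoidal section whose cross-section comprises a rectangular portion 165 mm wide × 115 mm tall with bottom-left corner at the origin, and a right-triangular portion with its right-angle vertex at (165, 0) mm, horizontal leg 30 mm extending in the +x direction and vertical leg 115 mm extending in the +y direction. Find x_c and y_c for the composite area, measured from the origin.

rectangular portion: A = 165 × 115 = 18975.00, centroid at (82.50, 57.50).
triangular portion: A = ½·30·115 = 1725.00, centroid at (175.00, 38.33).
ΣA = 20700.00 mm², ΣAx_c = 1867312.50 mm³, ΣAy_c = 1157187.50 mm³.
x_c = 1867312.50/20700.00 = 90.21 mm; y_c = 1157187.50/20700.00 = 55.90 mm.

x_c = 90.21 mm, y_c = 55.90 mm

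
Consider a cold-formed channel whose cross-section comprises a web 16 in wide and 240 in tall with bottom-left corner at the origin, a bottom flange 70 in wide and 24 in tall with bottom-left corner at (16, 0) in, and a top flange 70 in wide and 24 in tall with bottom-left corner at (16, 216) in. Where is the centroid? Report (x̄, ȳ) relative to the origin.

web: A = 16 × 240 = 3840.00, centroid at (8.00, 120.00).
bottom flange: A = 70 × 24 = 1680.00, centroid at (51.00, 12.00).
top flange: A = 70 × 24 = 1680.00, centroid at (51.00, 228.00).
ΣA = 7200.00 in², ΣAx̄ = 202080.00 in³, ΣAȳ = 864000.00 in³.
x̄ = 202080.00/7200.00 = 28.07 in; ȳ = 864000.00/7200.00 = 120.00 in.

x̄ = 28.07 in, ȳ = 120.00 in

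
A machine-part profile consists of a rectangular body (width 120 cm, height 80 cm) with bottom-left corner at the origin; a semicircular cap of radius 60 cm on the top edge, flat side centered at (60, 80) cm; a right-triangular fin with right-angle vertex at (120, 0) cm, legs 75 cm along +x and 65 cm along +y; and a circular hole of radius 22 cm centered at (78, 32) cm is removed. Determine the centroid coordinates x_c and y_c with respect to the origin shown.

x_c = 71.12 cm, y_c = 60.88 cm

rectangular body: A = 120 × 80 = 9600.00, centroid at (60.00, 40.00).
semicircular top: A = ½π·60² = 5654.87, centroid at (60.00, 105.46).
triangular fin: A = ½·75·65 = 2437.50, centroid at (145.00, 21.67).
hole: A = −π·22² = -1520.53, centroid at (78.00, 32.00).
ΣA = 16171.84 cm², ΣAx_c = 1150128.10 cm³, ΣAy_c = 984544.86 cm³.
x_c = 1150128.10/16171.84 = 71.12 cm; y_c = 984544.86/16171.84 = 60.88 cm.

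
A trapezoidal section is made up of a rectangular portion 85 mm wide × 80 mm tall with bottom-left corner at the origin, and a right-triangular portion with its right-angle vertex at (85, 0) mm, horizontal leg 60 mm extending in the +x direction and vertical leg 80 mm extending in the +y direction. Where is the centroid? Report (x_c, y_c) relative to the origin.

x_c = 58.80 mm, y_c = 36.52 mm

Part | A | x̄ᵢ | ȳᵢ | A·x̄ᵢ | A·ȳᵢ
rectangular portion | 6800.00 | 42.50 | 40.00 | 289000.00 | 272000.00
triangular portion | 2400.00 | 105.00 | 26.67 | 252000.00 | 64000.00
Σ | 9200.00 |  |  | 541000.00 | 336000.00
x_c = 541000.00 / 9200.00 = 58.80 mm
y_c = 336000.00 / 9200.00 = 36.52 mm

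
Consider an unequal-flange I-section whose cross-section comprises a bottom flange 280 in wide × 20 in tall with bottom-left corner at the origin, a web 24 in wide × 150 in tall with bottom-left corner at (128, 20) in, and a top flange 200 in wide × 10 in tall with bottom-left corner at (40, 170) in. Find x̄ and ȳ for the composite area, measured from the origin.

x̄ = 140.00 in, ȳ = 66.79 in

Part | A | x̄ᵢ | ȳᵢ | A·x̄ᵢ | A·ȳᵢ
bottom flange | 5600.00 | 140.00 | 10.00 | 784000.00 | 56000.00
web | 3600.00 | 140.00 | 95.00 | 504000.00 | 342000.00
top flange | 2000.00 | 140.00 | 175.00 | 280000.00 | 350000.00
Σ | 11200.00 |  |  | 1568000.00 | 748000.00
x̄ = 1568000.00 / 11200.00 = 140.00 in
ȳ = 748000.00 / 11200.00 = 66.79 in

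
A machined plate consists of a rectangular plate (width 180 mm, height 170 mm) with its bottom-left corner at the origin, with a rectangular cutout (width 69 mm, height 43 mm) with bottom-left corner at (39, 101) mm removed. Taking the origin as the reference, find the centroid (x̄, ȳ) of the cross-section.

plate: A = 180 × 170 = 30600.00, centroid at (90.00, 85.00).
hole: A = −(69 × 43) = -2967.00, centroid at (73.50, 122.50).
ΣA = 27633.00 mm²
ΣAx̄ = (30600.00)(90.00) + (-2967.00)(73.50) = 2535925.50 mm³
ΣAȳ = (30600.00)(85.00) + (-2967.00)(122.50) = 2237542.50 mm³
x̄ = 2535925.50 / 27633.00 = 91.77 mm
ȳ = 2237542.50 / 27633.00 = 80.97 mm

x̄ = 91.77 mm, ȳ = 80.97 mm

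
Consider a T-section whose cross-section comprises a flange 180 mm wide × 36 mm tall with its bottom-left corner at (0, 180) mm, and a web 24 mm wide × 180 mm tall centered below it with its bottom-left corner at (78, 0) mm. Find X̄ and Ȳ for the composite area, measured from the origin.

Part | A | x̄ᵢ | ȳᵢ | A·x̄ᵢ | A·ȳᵢ
web | 4320.00 | 90.00 | 90.00 | 388800.00 | 388800.00
flange | 6480.00 | 90.00 | 198.00 | 583200.00 | 1283040.00
Σ | 10800.00 |  |  | 972000.00 | 1671840.00
X̄ = 972000.00 / 10800.00 = 90.00 mm
Ȳ = 1671840.00 / 10800.00 = 154.80 mm

X̄ = 90.00 mm, Ȳ = 154.80 mm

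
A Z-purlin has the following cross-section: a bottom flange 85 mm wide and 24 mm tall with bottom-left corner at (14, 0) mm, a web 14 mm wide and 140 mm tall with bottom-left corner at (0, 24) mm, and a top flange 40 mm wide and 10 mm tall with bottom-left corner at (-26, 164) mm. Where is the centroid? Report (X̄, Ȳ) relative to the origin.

bottom flange: A = 85 × 24 = 2040.00, centroid at (56.50, 12.00).
web: A = 14 × 140 = 1960.00, centroid at (7.00, 94.00).
top flange: A = 40 × 10 = 400.00, centroid at (-6.00, 169.00).
ΣA = 4400.00 mm²
ΣAX̄ = (2040.00)(56.50) + (1960.00)(7.00) + (400.00)(-6.00) = 126580.00 mm³
ΣAȲ = (2040.00)(12.00) + (1960.00)(94.00) + (400.00)(169.00) = 276320.00 mm³
X̄ = 126580.00 / 4400.00 = 28.77 mm
Ȳ = 276320.00 / 4400.00 = 62.80 mm

X̄ = 28.77 mm, Ȳ = 62.80 mm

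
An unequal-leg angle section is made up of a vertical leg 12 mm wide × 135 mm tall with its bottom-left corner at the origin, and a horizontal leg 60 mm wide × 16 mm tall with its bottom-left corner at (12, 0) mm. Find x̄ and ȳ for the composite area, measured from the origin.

Part | A | x̄ᵢ | ȳᵢ | A·x̄ᵢ | A·ȳᵢ
vertical leg | 1620.00 | 6.00 | 67.50 | 9720.00 | 109350.00
horizontal leg | 960.00 | 42.00 | 8.00 | 40320.00 | 7680.00
Σ | 2580.00 |  |  | 50040.00 | 117030.00
x̄ = 50040.00 / 2580.00 = 19.40 mm
ȳ = 117030.00 / 2580.00 = 45.36 mm

x̄ = 19.40 mm, ȳ = 45.36 mm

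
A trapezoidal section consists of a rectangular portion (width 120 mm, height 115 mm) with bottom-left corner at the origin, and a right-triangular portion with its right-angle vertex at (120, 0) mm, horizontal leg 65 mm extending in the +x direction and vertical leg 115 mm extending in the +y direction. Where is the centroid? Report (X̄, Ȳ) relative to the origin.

X̄ = 77.40 mm, Ȳ = 53.42 mm

Part | A | x̄ᵢ | ȳᵢ | A·x̄ᵢ | A·ȳᵢ
rectangular portion | 13800.00 | 60.00 | 57.50 | 828000.00 | 793500.00
triangular portion | 3737.50 | 141.67 | 38.33 | 529479.17 | 143270.83
Σ | 17537.50 |  |  | 1357479.17 | 936770.83
X̄ = 1357479.17 / 17537.50 = 77.40 mm
Ȳ = 936770.83 / 17537.50 = 53.42 mm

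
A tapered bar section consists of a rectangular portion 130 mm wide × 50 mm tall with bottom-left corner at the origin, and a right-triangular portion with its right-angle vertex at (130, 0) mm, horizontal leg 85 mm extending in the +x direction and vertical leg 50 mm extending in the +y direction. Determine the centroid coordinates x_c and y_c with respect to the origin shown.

x_c = 88.00 mm, y_c = 22.95 mm

rectangular portion: A = 130 × 50 = 6500.00, centroid at (65.00, 25.00).
triangular portion: A = ½·85·50 = 2125.00, centroid at (158.33, 16.67).
ΣA = 8625.00 mm²
ΣAx_c = (6500.00)(65.00) + (2125.00)(158.33) = 758958.33 mm³
ΣAy_c = (6500.00)(25.00) + (2125.00)(16.67) = 197916.67 mm³
x_c = 758958.33 / 8625.00 = 88.00 mm
y_c = 197916.67 / 8625.00 = 22.95 mm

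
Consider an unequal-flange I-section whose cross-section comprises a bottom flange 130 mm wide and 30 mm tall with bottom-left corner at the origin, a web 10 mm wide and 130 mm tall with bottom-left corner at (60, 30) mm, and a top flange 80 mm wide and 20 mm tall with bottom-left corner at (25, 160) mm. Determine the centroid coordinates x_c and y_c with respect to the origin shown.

bottom flange: A = 130 × 30 = 3900.00, centroid at (65.00, 15.00).
web: A = 10 × 130 = 1300.00, centroid at (65.00, 95.00).
top flange: A = 80 × 20 = 1600.00, centroid at (65.00, 170.00).
ΣA = 6800.00 mm², ΣAx_c = 442000.00 mm³, ΣAy_c = 454000.00 mm³.
x_c = 442000.00/6800.00 = 65.00 mm; y_c = 454000.00/6800.00 = 66.76 mm.

x_c = 65.00 mm, y_c = 66.76 mm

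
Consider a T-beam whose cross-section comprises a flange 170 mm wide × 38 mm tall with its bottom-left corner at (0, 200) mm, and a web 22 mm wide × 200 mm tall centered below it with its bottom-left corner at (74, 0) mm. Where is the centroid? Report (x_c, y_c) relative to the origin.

Part | A | x̄ᵢ | ȳᵢ | A·x̄ᵢ | A·ȳᵢ
web | 4400.00 | 85.00 | 100.00 | 374000.00 | 440000.00
flange | 6460.00 | 85.00 | 219.00 | 549100.00 | 1414740.00
Σ | 10860.00 |  |  | 923100.00 | 1854740.00
x_c = 923100.00 / 10860.00 = 85.00 mm
y_c = 1854740.00 / 10860.00 = 170.79 mm

x_c = 85.00 mm, y_c = 170.79 mm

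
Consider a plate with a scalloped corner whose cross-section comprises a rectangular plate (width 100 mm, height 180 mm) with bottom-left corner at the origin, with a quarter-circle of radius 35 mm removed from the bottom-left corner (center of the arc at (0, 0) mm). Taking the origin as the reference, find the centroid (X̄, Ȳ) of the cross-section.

plate: A = 100 × 180 = 18000.00, centroid at (50.00, 90.00).
removed quarter-circle: A = −¼π·35² = -962.11, centroid at (14.85, 14.85).
ΣA = 17037.89 mm², ΣAX̄ = 885708.33 mm³, ΣAȲ = 1605708.33 mm³.
X̄ = 885708.33/17037.89 = 51.98 mm; Ȳ = 1605708.33/17037.89 = 94.24 mm.

X̄ = 51.98 mm, Ȳ = 94.24 mm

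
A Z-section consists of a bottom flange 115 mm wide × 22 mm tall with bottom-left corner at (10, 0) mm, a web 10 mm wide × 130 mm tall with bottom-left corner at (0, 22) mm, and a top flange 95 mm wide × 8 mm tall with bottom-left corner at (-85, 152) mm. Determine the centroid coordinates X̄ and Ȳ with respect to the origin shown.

X̄ = 32.41 mm, Ȳ = 56.53 mm

bottom flange: A = 115 × 22 = 2530.00, centroid at (67.50, 11.00).
web: A = 10 × 130 = 1300.00, centroid at (5.00, 87.00).
top flange: A = 95 × 8 = 760.00, centroid at (-37.50, 156.00).
ΣA = 4590.00 mm², ΣAX̄ = 148775.00 mm³, ΣAȲ = 259490.00 mm³.
X̄ = 148775.00/4590.00 = 32.41 mm; Ȳ = 259490.00/4590.00 = 56.53 mm.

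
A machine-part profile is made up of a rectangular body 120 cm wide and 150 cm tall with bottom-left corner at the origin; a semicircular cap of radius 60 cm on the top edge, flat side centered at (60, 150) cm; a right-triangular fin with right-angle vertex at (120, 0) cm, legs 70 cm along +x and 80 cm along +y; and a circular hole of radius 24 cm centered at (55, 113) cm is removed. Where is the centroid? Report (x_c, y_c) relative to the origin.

x_c = 69.83 cm, y_c = 89.77 cm

rectangular body: A = 120 × 150 = 18000.00, centroid at (60.00, 75.00).
semicircular top: A = ½π·60² = 5654.87, centroid at (60.00, 175.46).
triangular fin: A = ½·70·80 = 2800.00, centroid at (143.33, 26.67).
hole: A = −π·24² = -1809.56, centroid at (55.00, 113.00).
ΣA = 24645.31 cm²
ΣAx_c = (18000.00)(60.00) + (5654.87)(60.00) + (2800.00)(143.33) + (-1809.56)(55.00) = 1721099.68 cm³
ΣAy_c = (18000.00)(75.00) + (5654.87)(175.46) + (2800.00)(26.67) + (-1809.56)(113.00) = 2212416.70 cm³
x_c = 1721099.68 / 24645.31 = 69.83 cm
y_c = 2212416.70 / 24645.31 = 89.77 cm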